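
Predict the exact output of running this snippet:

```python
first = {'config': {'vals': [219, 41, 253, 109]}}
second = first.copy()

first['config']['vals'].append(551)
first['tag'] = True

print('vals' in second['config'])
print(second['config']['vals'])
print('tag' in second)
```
True
[219, 41, 253, 109, 551]
False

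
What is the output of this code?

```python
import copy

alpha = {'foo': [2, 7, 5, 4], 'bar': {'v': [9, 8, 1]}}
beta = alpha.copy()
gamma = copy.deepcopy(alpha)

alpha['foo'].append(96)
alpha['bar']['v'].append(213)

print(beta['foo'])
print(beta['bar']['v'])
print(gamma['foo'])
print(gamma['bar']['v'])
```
[2, 7, 5, 4, 96]
[9, 8, 1, 213]
[2, 7, 5, 4]
[9, 8, 1]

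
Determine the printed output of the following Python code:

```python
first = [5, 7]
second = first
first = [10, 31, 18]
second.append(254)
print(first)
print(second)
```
[10, 31, 18]
[5, 7, 254]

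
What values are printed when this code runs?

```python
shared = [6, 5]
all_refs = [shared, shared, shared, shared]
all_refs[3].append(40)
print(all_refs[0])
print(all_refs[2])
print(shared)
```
[6, 5, 40]
[6, 5, 40]
[6, 5, 40]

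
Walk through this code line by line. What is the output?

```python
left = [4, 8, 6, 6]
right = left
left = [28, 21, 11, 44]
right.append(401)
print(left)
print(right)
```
[28, 21, 11, 44]
[4, 8, 6, 6, 401]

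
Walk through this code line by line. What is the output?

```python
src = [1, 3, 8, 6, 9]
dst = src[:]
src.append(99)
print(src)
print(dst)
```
[1, 3, 8, 6, 9, 99]
[1, 3, 8, 6, 9]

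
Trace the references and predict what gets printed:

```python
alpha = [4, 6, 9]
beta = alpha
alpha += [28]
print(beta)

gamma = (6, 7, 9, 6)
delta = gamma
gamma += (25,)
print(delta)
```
[4, 6, 9, 28]
(6, 7, 9, 6)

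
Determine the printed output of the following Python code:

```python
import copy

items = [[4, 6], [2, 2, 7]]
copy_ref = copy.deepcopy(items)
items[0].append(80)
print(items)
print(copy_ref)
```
[[4, 6, 80], [2, 2, 7]]
[[4, 6], [2, 2, 7]]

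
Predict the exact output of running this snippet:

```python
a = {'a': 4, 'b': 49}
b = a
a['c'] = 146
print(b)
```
{'a': 4, 'b': 49, 'c': 146}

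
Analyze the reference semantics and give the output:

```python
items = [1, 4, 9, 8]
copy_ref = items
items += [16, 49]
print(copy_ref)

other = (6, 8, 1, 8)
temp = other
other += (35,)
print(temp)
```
[1, 4, 9, 8, 16, 49]
(6, 8, 1, 8)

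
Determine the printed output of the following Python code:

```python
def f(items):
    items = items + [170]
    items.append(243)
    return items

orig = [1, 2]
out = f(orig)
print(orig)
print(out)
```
[1, 2]
[1, 2, 170, 243]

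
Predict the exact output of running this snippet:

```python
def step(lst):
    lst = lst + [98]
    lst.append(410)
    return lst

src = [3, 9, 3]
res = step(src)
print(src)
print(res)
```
[3, 9, 3]
[3, 9, 3, 98, 410]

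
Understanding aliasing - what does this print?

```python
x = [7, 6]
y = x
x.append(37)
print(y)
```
[7, 6, 37]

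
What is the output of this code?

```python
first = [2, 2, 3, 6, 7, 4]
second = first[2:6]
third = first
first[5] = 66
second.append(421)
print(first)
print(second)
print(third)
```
[2, 2, 3, 6, 7, 66]
[3, 6, 7, 4, 421]
[2, 2, 3, 6, 7, 66]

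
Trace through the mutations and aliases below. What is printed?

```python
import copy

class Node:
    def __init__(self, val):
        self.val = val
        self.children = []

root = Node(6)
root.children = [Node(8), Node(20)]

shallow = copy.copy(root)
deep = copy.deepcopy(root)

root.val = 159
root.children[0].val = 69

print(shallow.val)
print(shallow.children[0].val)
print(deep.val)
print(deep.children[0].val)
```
6
69
6
8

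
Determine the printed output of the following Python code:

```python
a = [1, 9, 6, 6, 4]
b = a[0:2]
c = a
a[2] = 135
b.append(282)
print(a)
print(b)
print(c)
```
[1, 9, 135, 6, 4]
[1, 9, 282]
[1, 9, 135, 6, 4]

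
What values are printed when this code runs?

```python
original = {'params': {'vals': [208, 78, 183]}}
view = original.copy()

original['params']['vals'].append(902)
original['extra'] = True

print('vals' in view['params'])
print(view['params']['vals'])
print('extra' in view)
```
True
[208, 78, 183, 902]
False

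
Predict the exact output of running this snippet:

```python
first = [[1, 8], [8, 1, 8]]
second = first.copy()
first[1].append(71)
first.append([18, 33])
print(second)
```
[[1, 8], [8, 1, 8, 71]]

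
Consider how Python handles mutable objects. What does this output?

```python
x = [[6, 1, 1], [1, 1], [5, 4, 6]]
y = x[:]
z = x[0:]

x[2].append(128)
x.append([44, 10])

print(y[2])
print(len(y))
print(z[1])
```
[5, 4, 6, 128]
3
[1, 1]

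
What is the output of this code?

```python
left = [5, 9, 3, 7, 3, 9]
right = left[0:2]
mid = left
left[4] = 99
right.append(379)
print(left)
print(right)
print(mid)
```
[5, 9, 3, 7, 99, 9]
[5, 9, 379]
[5, 9, 3, 7, 99, 9]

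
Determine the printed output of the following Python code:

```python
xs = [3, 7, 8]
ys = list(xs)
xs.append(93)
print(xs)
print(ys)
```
[3, 7, 8, 93]
[3, 7, 8]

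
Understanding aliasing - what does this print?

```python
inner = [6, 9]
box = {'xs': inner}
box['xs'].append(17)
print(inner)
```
[6, 9, 17]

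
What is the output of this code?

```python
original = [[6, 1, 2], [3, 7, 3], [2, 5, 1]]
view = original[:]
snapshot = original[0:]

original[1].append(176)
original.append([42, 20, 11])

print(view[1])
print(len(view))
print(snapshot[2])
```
[3, 7, 3, 176]
3
[2, 5, 1]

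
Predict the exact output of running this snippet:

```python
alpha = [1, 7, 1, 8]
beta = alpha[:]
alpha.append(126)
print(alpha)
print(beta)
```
[1, 7, 1, 8, 126]
[1, 7, 1, 8]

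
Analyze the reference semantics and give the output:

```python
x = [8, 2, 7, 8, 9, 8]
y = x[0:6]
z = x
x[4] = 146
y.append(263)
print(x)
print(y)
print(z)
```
[8, 2, 7, 8, 146, 8]
[8, 2, 7, 8, 9, 8, 263]
[8, 2, 7, 8, 146, 8]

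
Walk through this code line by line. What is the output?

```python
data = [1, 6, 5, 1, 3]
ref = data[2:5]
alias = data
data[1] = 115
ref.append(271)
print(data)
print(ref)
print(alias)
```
[1, 115, 5, 1, 3]
[5, 1, 3, 271]
[1, 115, 5, 1, 3]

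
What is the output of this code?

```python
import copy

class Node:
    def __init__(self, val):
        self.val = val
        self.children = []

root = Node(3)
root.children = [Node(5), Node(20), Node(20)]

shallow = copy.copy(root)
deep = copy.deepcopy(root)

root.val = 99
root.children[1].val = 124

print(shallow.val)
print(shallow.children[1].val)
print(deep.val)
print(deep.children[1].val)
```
3
124
3
20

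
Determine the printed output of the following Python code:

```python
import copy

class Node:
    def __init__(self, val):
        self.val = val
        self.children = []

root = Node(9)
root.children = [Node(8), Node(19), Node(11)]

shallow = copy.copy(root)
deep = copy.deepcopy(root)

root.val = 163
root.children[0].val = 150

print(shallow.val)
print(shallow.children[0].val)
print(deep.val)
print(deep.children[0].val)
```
9
150
9
8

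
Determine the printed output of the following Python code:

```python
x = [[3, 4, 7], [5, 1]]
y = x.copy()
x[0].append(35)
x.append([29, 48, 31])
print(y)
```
[[3, 4, 7, 35], [5, 1]]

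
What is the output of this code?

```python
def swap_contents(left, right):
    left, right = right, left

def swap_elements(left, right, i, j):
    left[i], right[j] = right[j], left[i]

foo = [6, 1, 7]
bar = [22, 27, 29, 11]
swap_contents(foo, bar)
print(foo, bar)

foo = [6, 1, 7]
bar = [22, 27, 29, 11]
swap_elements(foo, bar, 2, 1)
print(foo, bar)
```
[6, 1, 7] [22, 27, 29, 11]
[6, 1, 27] [22, 7, 29, 11]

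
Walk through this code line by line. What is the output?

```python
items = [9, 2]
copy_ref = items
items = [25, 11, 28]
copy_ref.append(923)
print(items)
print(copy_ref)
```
[25, 11, 28]
[9, 2, 923]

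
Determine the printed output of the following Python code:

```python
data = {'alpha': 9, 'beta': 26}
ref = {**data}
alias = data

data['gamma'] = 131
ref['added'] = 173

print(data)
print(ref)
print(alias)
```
{'alpha': 9, 'beta': 26, 'gamma': 131}
{'alpha': 9, 'beta': 26, 'added': 173}
{'alpha': 9, 'beta': 26, 'gamma': 131}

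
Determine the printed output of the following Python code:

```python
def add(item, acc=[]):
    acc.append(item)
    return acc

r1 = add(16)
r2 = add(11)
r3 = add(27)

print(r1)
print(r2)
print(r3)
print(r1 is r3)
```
[16, 11, 27]
[16, 11, 27]
[16, 11, 27]
True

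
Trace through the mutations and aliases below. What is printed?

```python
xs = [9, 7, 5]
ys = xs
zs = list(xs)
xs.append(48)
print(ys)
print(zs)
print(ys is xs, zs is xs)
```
[9, 7, 5, 48]
[9, 7, 5]
True False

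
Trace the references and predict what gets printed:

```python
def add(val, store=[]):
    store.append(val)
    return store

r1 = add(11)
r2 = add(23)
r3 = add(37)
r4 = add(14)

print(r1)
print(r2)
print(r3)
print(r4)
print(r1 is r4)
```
[11, 23, 37, 14]
[11, 23, 37, 14]
[11, 23, 37, 14]
[11, 23, 37, 14]
True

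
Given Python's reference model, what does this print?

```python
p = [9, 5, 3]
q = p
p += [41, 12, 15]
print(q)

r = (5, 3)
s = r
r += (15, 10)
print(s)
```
[9, 5, 3, 41, 12, 15]
(5, 3)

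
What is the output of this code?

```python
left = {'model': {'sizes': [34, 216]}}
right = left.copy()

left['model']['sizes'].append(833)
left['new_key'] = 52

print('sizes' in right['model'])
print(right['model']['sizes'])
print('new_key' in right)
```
True
[34, 216, 833]
False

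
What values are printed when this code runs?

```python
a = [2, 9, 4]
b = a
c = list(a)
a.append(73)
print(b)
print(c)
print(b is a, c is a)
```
[2, 9, 4, 73]
[2, 9, 4]
True False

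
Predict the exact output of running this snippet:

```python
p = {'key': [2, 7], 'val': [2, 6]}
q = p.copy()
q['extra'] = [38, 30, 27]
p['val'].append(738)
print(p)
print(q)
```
{'key': [2, 7], 'val': [2, 6, 738]}
{'key': [2, 7], 'val': [2, 6, 738], 'extra': [38, 30, 27]}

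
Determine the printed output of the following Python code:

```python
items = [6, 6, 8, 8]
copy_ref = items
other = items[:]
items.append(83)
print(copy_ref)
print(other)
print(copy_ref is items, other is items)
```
[6, 6, 8, 8, 83]
[6, 6, 8, 8]
True False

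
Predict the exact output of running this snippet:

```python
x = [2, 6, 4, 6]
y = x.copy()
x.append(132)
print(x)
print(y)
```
[2, 6, 4, 6, 132]
[2, 6, 4, 6]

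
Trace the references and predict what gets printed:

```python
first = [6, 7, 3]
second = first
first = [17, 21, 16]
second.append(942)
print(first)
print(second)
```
[17, 21, 16]
[6, 7, 3, 942]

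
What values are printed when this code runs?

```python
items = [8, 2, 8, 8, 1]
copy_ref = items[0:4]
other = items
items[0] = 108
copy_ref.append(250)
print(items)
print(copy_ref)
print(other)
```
[108, 2, 8, 8, 1]
[8, 2, 8, 8, 250]
[108, 2, 8, 8, 1]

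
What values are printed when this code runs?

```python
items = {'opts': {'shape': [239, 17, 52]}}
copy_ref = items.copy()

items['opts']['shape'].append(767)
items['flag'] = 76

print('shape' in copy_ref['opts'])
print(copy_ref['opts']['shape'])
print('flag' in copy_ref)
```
True
[239, 17, 52, 767]
False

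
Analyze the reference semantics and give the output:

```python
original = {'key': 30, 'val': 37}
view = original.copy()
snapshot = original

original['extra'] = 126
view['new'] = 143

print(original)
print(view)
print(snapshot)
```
{'key': 30, 'val': 37, 'extra': 126}
{'key': 30, 'val': 37, 'new': 143}
{'key': 30, 'val': 37, 'extra': 126}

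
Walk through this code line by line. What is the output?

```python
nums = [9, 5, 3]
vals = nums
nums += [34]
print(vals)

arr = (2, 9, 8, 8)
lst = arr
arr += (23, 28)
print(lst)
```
[9, 5, 3, 34]
(2, 9, 8, 8)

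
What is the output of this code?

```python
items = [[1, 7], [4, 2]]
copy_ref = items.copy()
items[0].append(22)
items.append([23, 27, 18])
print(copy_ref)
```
[[1, 7, 22], [4, 2]]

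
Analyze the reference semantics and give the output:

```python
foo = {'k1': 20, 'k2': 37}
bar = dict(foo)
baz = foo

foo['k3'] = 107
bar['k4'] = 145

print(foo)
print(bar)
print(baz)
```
{'k1': 20, 'k2': 37, 'k3': 107}
{'k1': 20, 'k2': 37, 'k4': 145}
{'k1': 20, 'k2': 37, 'k3': 107}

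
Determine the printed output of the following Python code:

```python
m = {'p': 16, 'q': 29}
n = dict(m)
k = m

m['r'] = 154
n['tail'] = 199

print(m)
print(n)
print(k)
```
{'p': 16, 'q': 29, 'r': 154}
{'p': 16, 'q': 29, 'tail': 199}
{'p': 16, 'q': 29, 'r': 154}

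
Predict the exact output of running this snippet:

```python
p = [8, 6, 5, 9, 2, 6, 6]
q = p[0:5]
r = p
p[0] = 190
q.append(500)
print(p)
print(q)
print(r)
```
[190, 6, 5, 9, 2, 6, 6]
[8, 6, 5, 9, 2, 500]
[190, 6, 5, 9, 2, 6, 6]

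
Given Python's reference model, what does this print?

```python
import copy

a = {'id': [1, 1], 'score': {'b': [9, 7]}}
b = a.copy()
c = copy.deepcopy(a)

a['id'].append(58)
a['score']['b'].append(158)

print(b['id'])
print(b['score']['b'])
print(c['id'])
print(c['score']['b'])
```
[1, 1, 58]
[9, 7, 158]
[1, 1]
[9, 7]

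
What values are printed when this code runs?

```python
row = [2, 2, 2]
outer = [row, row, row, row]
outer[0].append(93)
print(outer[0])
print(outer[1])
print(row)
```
[2, 2, 2, 93]
[2, 2, 2, 93]
[2, 2, 2, 93]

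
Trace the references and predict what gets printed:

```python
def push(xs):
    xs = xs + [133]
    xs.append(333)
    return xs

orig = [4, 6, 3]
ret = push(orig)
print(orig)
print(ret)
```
[4, 6, 3]
[4, 6, 3, 133, 333]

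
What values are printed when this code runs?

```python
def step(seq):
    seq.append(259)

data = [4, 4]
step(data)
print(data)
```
[4, 4, 259]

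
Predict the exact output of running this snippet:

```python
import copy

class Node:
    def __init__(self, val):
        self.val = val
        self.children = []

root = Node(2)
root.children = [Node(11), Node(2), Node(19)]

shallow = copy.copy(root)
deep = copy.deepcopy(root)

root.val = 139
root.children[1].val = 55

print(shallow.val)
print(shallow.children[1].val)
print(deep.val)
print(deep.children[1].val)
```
2
55
2
2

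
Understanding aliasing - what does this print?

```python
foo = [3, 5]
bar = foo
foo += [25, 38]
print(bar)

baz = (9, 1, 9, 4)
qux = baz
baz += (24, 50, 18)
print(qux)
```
[3, 5, 25, 38]
(9, 1, 9, 4)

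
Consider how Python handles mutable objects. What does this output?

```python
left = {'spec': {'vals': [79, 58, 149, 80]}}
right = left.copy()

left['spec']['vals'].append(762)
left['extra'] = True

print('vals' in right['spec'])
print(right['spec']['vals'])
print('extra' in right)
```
True
[79, 58, 149, 80, 762]
False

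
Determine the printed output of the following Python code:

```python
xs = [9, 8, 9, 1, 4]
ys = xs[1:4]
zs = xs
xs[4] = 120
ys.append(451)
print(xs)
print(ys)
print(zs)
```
[9, 8, 9, 1, 120]
[8, 9, 1, 451]
[9, 8, 9, 1, 120]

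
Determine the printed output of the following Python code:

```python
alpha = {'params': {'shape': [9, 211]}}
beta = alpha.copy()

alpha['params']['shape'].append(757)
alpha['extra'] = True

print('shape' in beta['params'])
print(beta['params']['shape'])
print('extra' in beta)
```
True
[9, 211, 757]
False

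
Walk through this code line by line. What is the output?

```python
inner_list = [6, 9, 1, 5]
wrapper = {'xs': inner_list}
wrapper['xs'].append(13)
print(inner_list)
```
[6, 9, 1, 5, 13]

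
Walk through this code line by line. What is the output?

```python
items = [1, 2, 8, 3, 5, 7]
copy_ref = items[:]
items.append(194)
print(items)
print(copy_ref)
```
[1, 2, 8, 3, 5, 7, 194]
[1, 2, 8, 3, 5, 7]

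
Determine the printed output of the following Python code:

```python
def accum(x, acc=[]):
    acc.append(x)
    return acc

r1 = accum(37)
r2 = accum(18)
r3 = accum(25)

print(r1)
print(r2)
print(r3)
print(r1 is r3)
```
[37, 18, 25]
[37, 18, 25]
[37, 18, 25]
True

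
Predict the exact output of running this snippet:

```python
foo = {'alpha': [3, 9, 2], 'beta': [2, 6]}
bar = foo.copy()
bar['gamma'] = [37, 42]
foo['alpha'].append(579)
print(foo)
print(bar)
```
{'alpha': [3, 9, 2, 579], 'beta': [2, 6]}
{'alpha': [3, 9, 2, 579], 'beta': [2, 6], 'gamma': [37, 42]}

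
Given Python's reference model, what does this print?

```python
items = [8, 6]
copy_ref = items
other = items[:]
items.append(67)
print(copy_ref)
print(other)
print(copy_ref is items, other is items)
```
[8, 6, 67]
[8, 6]
True False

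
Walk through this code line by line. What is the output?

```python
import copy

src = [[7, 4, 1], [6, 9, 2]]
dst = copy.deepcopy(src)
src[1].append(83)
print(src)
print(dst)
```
[[7, 4, 1], [6, 9, 2, 83]]
[[7, 4, 1], [6, 9, 2]]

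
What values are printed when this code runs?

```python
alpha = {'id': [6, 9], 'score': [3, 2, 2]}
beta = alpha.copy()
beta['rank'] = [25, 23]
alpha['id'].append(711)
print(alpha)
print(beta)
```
{'id': [6, 9, 711], 'score': [3, 2, 2]}
{'id': [6, 9, 711], 'score': [3, 2, 2], 'rank': [25, 23]}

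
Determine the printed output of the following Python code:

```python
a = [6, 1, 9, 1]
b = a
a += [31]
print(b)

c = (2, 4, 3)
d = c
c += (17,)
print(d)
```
[6, 1, 9, 1, 31]
(2, 4, 3)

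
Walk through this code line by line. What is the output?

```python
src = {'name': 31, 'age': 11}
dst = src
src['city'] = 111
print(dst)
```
{'name': 31, 'age': 11, 'city': 111}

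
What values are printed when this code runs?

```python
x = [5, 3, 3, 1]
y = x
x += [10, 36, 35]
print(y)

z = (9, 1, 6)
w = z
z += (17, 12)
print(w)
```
[5, 3, 3, 1, 10, 36, 35]
(9, 1, 6)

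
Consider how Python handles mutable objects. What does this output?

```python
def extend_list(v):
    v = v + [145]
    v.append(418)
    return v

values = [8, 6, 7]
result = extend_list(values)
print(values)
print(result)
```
[8, 6, 7]
[8, 6, 7, 145, 418]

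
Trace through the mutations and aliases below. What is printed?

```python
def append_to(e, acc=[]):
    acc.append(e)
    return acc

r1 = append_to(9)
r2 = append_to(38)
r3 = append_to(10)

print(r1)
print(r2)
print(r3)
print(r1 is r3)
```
[9, 38, 10]
[9, 38, 10]
[9, 38, 10]
True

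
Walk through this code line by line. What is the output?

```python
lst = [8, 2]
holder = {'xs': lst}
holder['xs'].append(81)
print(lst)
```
[8, 2, 81]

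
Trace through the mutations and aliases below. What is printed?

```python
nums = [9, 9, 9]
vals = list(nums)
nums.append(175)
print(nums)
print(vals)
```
[9, 9, 9, 175]
[9, 9, 9]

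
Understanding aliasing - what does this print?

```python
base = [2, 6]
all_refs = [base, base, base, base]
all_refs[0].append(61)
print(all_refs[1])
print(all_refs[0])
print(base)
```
[2, 6, 61]
[2, 6, 61]
[2, 6, 61]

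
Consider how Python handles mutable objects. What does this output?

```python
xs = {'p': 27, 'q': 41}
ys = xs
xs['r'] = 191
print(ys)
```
{'p': 27, 'q': 41, 'r': 191}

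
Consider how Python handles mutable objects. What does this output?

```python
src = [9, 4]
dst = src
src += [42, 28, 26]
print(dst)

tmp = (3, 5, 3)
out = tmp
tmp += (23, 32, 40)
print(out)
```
[9, 4, 42, 28, 26]
(3, 5, 3)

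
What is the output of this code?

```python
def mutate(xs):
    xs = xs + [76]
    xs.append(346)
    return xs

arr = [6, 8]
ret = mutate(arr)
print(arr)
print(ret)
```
[6, 8]
[6, 8, 76, 346]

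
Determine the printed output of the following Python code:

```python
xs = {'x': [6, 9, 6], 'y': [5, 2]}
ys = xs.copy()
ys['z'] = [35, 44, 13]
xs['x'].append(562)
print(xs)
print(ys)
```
{'x': [6, 9, 6, 562], 'y': [5, 2]}
{'x': [6, 9, 6, 562], 'y': [5, 2], 'z': [35, 44, 13]}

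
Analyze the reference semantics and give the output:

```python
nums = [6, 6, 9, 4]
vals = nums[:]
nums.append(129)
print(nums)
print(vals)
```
[6, 6, 9, 4, 129]
[6, 6, 9, 4]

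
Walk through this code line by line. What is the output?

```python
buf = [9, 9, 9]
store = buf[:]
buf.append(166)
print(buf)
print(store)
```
[9, 9, 9, 166]
[9, 9, 9]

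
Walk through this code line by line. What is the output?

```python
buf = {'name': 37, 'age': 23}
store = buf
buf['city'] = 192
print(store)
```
{'name': 37, 'age': 23, 'city': 192}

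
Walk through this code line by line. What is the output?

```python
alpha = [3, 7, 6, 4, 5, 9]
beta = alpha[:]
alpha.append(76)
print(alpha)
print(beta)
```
[3, 7, 6, 4, 5, 9, 76]
[3, 7, 6, 4, 5, 9]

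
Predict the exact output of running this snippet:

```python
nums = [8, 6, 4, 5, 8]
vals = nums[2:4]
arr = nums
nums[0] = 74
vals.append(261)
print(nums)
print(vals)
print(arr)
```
[74, 6, 4, 5, 8]
[4, 5, 261]
[74, 6, 4, 5, 8]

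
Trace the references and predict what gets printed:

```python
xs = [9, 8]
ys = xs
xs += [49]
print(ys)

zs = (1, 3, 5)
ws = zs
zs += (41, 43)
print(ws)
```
[9, 8, 49]
(1, 3, 5)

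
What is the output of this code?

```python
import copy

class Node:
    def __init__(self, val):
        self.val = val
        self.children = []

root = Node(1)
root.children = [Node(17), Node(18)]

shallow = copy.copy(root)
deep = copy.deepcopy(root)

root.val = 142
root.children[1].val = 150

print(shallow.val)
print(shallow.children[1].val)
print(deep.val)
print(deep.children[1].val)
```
1
150
1
18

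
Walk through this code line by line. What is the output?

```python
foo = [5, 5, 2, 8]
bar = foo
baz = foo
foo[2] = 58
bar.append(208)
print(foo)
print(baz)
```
[5, 5, 58, 8, 208]
[5, 5, 58, 8, 208]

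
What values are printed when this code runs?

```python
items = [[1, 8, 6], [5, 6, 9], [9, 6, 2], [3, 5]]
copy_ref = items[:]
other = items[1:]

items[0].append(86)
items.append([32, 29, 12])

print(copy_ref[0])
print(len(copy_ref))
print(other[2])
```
[1, 8, 6, 86]
4
[3, 5]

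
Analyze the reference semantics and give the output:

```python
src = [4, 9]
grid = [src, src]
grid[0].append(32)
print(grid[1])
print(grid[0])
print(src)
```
[4, 9, 32]
[4, 9, 32]
[4, 9, 32]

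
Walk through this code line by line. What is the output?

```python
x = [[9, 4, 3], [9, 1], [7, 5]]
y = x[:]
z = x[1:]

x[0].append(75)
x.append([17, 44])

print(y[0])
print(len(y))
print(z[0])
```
[9, 4, 3, 75]
3
[9, 1]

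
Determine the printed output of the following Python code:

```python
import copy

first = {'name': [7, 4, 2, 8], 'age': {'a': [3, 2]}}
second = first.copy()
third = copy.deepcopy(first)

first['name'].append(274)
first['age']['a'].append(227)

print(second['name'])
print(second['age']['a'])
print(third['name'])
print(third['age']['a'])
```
[7, 4, 2, 8, 274]
[3, 2, 227]
[7, 4, 2, 8]
[3, 2]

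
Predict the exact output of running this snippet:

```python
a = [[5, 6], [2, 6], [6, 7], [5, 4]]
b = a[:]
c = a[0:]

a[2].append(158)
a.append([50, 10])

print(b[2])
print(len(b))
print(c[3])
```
[6, 7, 158]
4
[5, 4]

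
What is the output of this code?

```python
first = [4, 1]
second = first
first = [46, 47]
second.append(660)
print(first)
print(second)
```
[46, 47]
[4, 1, 660]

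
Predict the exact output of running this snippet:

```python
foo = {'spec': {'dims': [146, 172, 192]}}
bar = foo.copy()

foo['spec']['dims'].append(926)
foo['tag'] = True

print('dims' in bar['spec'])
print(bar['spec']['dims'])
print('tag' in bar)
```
True
[146, 172, 192, 926]
False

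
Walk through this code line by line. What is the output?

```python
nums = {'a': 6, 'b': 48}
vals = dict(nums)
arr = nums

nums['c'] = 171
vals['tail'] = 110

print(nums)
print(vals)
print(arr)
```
{'a': 6, 'b': 48, 'c': 171}
{'a': 6, 'b': 48, 'tail': 110}
{'a': 6, 'b': 48, 'c': 171}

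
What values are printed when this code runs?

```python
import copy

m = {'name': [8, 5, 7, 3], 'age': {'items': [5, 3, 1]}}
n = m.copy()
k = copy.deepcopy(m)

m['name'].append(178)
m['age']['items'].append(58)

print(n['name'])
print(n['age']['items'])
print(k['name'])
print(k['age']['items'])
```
[8, 5, 7, 3, 178]
[5, 3, 1, 58]
[8, 5, 7, 3]
[5, 3, 1]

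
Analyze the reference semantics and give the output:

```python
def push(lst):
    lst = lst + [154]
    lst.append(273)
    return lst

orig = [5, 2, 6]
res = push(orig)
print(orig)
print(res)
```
[5, 2, 6]
[5, 2, 6, 154, 273]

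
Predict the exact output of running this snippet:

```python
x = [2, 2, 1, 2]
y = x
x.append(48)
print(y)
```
[2, 2, 1, 2, 48]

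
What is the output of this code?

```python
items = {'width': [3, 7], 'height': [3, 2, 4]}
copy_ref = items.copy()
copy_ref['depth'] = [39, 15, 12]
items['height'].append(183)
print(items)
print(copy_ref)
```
{'width': [3, 7], 'height': [3, 2, 4, 183]}
{'width': [3, 7], 'height': [3, 2, 4, 183], 'depth': [39, 15, 12]}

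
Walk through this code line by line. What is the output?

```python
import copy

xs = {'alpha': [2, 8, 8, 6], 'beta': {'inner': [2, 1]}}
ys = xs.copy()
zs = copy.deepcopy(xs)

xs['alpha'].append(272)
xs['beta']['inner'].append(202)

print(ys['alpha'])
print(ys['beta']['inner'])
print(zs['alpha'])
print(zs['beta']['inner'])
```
[2, 8, 8, 6, 272]
[2, 1, 202]
[2, 8, 8, 6]
[2, 1]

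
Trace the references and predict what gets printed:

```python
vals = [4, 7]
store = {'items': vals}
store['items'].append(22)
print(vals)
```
[4, 7, 22]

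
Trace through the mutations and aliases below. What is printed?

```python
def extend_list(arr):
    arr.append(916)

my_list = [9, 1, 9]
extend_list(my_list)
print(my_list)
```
[9, 1, 9, 916]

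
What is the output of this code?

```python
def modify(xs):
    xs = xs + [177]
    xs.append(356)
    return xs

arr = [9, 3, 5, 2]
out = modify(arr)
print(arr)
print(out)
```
[9, 3, 5, 2]
[9, 3, 5, 2, 177, 356]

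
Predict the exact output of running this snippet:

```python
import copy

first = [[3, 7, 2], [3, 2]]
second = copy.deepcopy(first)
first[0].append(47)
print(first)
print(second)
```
[[3, 7, 2, 47], [3, 2]]
[[3, 7, 2], [3, 2]]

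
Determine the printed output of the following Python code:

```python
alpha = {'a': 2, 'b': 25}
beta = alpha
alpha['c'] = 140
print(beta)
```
{'a': 2, 'b': 25, 'c': 140}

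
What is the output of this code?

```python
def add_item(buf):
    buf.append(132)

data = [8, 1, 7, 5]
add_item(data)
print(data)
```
[8, 1, 7, 5, 132]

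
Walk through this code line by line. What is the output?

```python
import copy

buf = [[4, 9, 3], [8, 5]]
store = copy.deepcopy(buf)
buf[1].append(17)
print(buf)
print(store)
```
[[4, 9, 3], [8, 5, 17]]
[[4, 9, 3], [8, 5]]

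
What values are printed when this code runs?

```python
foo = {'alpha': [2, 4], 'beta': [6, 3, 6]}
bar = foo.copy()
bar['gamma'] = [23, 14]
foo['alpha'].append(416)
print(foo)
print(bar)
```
{'alpha': [2, 4, 416], 'beta': [6, 3, 6]}
{'alpha': [2, 4, 416], 'beta': [6, 3, 6], 'gamma': [23, 14]}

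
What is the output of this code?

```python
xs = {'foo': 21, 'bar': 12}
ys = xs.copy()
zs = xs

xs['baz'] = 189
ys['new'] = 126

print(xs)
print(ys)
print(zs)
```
{'foo': 21, 'bar': 12, 'baz': 189}
{'foo': 21, 'bar': 12, 'new': 126}
{'foo': 21, 'bar': 12, 'baz': 189}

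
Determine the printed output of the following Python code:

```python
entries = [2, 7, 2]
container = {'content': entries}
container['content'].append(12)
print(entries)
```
[2, 7, 2, 12]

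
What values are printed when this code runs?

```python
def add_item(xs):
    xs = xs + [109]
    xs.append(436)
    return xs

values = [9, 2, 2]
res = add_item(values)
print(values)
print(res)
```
[9, 2, 2]
[9, 2, 2, 109, 436]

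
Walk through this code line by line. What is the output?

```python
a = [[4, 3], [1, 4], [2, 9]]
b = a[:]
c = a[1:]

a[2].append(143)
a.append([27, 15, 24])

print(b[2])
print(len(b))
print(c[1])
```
[2, 9, 143]
3
[2, 9, 143]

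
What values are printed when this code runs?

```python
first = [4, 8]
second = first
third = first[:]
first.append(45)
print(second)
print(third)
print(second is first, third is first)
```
[4, 8, 45]
[4, 8]
True False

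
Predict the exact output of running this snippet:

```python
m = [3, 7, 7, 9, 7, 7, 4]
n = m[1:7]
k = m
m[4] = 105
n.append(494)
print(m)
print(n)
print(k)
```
[3, 7, 7, 9, 105, 7, 4]
[7, 7, 9, 7, 7, 4, 494]
[3, 7, 7, 9, 105, 7, 4]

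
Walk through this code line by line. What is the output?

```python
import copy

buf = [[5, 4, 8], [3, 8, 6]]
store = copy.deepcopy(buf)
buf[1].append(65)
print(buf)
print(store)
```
[[5, 4, 8], [3, 8, 6, 65]]
[[5, 4, 8], [3, 8, 6]]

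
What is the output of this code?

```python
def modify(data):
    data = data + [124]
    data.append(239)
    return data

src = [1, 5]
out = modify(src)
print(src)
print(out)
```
[1, 5]
[1, 5, 124, 239]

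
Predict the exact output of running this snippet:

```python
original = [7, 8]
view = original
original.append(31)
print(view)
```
[7, 8, 31]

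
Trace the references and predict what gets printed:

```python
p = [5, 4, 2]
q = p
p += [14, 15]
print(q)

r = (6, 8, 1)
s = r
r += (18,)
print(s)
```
[5, 4, 2, 14, 15]
(6, 8, 1)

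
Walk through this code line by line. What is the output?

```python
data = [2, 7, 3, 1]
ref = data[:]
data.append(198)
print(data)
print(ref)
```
[2, 7, 3, 1, 198]
[2, 7, 3, 1]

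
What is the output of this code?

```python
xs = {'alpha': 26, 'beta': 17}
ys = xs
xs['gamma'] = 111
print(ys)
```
{'alpha': 26, 'beta': 17, 'gamma': 111}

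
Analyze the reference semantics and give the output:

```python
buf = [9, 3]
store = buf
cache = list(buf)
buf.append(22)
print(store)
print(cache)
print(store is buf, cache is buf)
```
[9, 3, 22]
[9, 3]
True False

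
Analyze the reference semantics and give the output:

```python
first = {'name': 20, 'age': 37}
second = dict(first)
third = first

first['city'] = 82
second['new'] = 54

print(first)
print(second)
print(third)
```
{'name': 20, 'age': 37, 'city': 82}
{'name': 20, 'age': 37, 'new': 54}
{'name': 20, 'age': 37, 'city': 82}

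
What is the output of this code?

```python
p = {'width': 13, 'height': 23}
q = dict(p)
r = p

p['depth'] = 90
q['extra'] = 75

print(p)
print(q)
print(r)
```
{'width': 13, 'height': 23, 'depth': 90}
{'width': 13, 'height': 23, 'extra': 75}
{'width': 13, 'height': 23, 'depth': 90}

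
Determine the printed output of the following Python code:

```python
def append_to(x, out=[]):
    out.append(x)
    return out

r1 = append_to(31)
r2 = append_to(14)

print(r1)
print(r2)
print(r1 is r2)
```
[31, 14]
[31, 14]
True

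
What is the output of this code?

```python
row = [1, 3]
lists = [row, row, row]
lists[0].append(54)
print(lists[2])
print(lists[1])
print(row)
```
[1, 3, 54]
[1, 3, 54]
[1, 3, 54]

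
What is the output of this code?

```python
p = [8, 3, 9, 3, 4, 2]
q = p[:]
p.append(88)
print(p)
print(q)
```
[8, 3, 9, 3, 4, 2, 88]
[8, 3, 9, 3, 4, 2]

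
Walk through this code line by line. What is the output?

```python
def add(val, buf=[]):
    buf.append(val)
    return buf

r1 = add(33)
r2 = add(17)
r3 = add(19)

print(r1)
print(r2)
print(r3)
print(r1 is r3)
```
[33, 17, 19]
[33, 17, 19]
[33, 17, 19]
True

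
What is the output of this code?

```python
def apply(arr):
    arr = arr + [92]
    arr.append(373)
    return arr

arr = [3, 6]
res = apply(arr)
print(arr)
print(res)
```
[3, 6]
[3, 6, 92, 373]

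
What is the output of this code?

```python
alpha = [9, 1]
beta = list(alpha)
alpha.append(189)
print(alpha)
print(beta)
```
[9, 1, 189]
[9, 1]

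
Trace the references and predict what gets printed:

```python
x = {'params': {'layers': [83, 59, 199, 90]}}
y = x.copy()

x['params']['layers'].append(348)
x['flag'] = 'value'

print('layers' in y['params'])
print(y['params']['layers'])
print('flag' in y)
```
True
[83, 59, 199, 90, 348]
False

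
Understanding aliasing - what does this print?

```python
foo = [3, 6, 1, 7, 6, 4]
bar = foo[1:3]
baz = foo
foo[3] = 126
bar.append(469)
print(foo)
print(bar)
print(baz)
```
[3, 6, 1, 126, 6, 4]
[6, 1, 469]
[3, 6, 1, 126, 6, 4]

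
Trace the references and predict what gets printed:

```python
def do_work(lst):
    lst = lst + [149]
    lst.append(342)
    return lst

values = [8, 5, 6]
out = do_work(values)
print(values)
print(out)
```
[8, 5, 6]
[8, 5, 6, 149, 342]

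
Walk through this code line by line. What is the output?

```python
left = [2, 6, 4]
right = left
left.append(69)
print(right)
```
[2, 6, 4, 69]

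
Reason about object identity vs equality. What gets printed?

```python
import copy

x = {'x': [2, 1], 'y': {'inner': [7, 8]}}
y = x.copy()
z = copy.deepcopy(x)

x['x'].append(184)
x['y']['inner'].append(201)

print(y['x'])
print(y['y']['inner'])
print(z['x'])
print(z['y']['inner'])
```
[2, 1, 184]
[7, 8, 201]
[2, 1]
[7, 8]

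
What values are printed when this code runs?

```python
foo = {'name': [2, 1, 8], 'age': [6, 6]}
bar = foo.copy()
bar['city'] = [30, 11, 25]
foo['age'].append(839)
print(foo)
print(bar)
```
{'name': [2, 1, 8], 'age': [6, 6, 839]}
{'name': [2, 1, 8], 'age': [6, 6, 839], 'city': [30, 11, 25]}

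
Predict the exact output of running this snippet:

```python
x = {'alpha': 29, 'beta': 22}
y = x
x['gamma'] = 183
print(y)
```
{'alpha': 29, 'beta': 22, 'gamma': 183}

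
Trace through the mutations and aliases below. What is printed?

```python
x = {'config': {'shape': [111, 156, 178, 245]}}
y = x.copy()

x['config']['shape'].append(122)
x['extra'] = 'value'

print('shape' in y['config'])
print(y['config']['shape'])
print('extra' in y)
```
True
[111, 156, 178, 245, 122]
False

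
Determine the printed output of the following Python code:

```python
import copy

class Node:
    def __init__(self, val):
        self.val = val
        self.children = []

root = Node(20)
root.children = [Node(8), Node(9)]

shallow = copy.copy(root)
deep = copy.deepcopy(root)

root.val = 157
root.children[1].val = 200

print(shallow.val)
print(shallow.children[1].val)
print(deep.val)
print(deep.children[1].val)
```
20
200
20
9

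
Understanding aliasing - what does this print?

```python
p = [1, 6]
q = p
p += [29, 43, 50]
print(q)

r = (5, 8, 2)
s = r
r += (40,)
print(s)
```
[1, 6, 29, 43, 50]
(5, 8, 2)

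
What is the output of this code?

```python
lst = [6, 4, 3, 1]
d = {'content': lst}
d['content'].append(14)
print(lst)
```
[6, 4, 3, 1, 14]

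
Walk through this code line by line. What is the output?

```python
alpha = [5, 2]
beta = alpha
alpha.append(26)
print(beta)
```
[5, 2, 26]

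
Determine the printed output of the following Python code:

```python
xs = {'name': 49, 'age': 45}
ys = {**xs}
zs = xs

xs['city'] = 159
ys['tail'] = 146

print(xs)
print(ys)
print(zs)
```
{'name': 49, 'age': 45, 'city': 159}
{'name': 49, 'age': 45, 'tail': 146}
{'name': 49, 'age': 45, 'city': 159}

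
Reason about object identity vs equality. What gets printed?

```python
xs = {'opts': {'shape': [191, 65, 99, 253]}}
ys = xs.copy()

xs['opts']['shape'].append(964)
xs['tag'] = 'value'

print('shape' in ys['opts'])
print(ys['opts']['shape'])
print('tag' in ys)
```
True
[191, 65, 99, 253, 964]
False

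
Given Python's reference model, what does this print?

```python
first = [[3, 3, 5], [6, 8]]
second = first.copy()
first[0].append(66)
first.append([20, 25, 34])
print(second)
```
[[3, 3, 5, 66], [6, 8]]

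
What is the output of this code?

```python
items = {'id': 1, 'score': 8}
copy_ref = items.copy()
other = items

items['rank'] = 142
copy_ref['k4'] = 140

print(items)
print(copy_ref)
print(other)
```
{'id': 1, 'score': 8, 'rank': 142}
{'id': 1, 'score': 8, 'k4': 140}
{'id': 1, 'score': 8, 'rank': 142}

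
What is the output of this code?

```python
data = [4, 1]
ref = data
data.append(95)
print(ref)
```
[4, 1, 95]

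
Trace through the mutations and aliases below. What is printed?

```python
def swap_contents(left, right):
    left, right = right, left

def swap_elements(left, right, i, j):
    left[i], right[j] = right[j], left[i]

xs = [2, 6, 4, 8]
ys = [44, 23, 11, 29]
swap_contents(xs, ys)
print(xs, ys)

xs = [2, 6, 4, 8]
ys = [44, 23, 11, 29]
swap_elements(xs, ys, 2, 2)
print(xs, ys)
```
[2, 6, 4, 8] [44, 23, 11, 29]
[2, 6, 11, 8] [44, 23, 4, 29]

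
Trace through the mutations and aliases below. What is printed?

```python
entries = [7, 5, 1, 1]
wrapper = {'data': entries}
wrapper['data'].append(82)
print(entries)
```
[7, 5, 1, 1, 82]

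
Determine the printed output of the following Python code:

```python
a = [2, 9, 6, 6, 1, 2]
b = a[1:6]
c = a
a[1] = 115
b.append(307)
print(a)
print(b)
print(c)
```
[2, 115, 6, 6, 1, 2]
[9, 6, 6, 1, 2, 307]
[2, 115, 6, 6, 1, 2]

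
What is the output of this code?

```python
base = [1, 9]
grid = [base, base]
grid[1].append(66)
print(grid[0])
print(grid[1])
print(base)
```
[1, 9, 66]
[1, 9, 66]
[1, 9, 66]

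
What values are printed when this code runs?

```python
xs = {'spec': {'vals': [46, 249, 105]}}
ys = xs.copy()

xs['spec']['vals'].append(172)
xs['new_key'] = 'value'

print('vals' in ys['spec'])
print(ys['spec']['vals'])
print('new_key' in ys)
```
True
[46, 249, 105, 172]
False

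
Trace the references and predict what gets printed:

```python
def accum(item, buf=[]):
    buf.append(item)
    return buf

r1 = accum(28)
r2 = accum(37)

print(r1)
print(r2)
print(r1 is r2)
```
[28, 37]
[28, 37]
True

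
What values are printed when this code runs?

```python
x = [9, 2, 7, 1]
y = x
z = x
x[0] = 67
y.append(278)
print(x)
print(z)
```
[67, 2, 7, 1, 278]
[67, 2, 7, 1, 278]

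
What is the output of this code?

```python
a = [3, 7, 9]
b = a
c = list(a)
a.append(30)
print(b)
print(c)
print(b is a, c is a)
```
[3, 7, 9, 30]
[3, 7, 9]
True False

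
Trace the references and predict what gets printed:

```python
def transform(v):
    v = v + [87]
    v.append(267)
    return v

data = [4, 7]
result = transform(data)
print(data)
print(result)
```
[4, 7]
[4, 7, 87, 267]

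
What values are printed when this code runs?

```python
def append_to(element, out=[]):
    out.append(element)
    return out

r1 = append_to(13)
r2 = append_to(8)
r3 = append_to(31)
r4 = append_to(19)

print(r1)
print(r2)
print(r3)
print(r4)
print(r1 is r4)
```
[13, 8, 31, 19]
[13, 8, 31, 19]
[13, 8, 31, 19]
[13, 8, 31, 19]
True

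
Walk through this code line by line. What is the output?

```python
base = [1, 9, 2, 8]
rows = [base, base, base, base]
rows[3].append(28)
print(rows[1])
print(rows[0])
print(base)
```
[1, 9, 2, 8, 28]
[1, 9, 2, 8, 28]
[1, 9, 2, 8, 28]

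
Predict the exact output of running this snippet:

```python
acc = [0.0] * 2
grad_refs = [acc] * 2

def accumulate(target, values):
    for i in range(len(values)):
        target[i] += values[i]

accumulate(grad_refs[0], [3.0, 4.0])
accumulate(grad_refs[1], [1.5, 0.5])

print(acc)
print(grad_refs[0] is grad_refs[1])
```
[4.5, 4.5]
True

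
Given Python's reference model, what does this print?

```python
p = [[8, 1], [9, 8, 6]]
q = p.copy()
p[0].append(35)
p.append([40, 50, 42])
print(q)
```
[[8, 1, 35], [9, 8, 6]]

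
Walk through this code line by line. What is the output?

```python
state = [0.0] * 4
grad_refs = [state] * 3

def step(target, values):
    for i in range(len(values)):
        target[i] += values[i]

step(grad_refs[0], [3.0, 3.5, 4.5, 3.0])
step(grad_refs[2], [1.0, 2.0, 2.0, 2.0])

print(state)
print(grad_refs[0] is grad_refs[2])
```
[4.0, 5.5, 6.5, 5.0]
True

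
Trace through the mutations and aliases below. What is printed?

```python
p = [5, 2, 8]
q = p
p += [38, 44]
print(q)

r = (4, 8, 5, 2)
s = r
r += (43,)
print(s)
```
[5, 2, 8, 38, 44]
(4, 8, 5, 2)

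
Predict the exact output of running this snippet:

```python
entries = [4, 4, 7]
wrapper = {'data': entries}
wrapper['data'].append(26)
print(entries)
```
[4, 4, 7, 26]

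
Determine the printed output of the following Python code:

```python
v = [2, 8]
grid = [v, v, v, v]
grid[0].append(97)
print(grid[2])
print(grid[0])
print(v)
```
[2, 8, 97]
[2, 8, 97]
[2, 8, 97]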